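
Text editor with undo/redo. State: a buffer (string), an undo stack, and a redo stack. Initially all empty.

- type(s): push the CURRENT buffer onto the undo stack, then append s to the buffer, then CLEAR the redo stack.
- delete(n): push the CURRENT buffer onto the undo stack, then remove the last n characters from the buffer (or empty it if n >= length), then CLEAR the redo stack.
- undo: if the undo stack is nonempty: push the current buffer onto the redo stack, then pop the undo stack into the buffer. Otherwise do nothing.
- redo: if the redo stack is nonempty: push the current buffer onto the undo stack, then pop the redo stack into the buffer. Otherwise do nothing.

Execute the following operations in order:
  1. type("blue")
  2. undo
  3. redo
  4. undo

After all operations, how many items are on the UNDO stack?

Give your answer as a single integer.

After op 1 (type): buf='blue' undo_depth=1 redo_depth=0
After op 2 (undo): buf='(empty)' undo_depth=0 redo_depth=1
After op 3 (redo): buf='blue' undo_depth=1 redo_depth=0
After op 4 (undo): buf='(empty)' undo_depth=0 redo_depth=1

Answer: 0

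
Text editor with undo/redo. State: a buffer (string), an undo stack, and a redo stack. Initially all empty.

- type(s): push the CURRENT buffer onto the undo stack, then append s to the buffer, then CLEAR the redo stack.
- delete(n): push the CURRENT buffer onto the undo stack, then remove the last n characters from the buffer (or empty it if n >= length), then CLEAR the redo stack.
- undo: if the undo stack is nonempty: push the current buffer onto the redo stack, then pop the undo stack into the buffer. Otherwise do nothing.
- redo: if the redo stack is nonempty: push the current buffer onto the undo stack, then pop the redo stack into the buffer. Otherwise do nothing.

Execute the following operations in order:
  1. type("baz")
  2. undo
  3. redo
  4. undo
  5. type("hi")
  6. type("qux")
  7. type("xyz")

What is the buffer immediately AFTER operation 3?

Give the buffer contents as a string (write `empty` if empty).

After op 1 (type): buf='baz' undo_depth=1 redo_depth=0
After op 2 (undo): buf='(empty)' undo_depth=0 redo_depth=1
After op 3 (redo): buf='baz' undo_depth=1 redo_depth=0

Answer: baz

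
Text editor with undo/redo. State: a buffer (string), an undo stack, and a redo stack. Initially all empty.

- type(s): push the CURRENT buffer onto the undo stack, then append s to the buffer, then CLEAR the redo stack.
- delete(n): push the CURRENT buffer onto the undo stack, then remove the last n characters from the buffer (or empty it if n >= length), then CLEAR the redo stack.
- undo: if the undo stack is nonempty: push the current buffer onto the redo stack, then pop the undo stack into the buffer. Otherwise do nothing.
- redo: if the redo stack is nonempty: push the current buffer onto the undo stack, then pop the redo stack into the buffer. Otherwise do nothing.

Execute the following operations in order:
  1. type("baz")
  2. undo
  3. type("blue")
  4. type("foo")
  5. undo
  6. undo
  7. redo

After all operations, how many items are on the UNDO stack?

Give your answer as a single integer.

After op 1 (type): buf='baz' undo_depth=1 redo_depth=0
After op 2 (undo): buf='(empty)' undo_depth=0 redo_depth=1
After op 3 (type): buf='blue' undo_depth=1 redo_depth=0
After op 4 (type): buf='bluefoo' undo_depth=2 redo_depth=0
After op 5 (undo): buf='blue' undo_depth=1 redo_depth=1
After op 6 (undo): buf='(empty)' undo_depth=0 redo_depth=2
After op 7 (redo): buf='blue' undo_depth=1 redo_depth=1

Answer: 1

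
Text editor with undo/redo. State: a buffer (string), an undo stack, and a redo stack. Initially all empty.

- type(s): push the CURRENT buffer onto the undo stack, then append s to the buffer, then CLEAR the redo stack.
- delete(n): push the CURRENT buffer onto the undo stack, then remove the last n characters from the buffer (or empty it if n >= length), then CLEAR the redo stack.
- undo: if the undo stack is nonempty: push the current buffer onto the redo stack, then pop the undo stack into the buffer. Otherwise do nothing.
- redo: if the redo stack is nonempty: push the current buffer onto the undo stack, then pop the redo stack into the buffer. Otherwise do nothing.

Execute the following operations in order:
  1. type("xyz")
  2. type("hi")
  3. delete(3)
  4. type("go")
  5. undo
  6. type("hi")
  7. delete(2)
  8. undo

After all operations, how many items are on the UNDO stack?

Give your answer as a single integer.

After op 1 (type): buf='xyz' undo_depth=1 redo_depth=0
After op 2 (type): buf='xyzhi' undo_depth=2 redo_depth=0
After op 3 (delete): buf='xy' undo_depth=3 redo_depth=0
After op 4 (type): buf='xygo' undo_depth=4 redo_depth=0
After op 5 (undo): buf='xy' undo_depth=3 redo_depth=1
After op 6 (type): buf='xyhi' undo_depth=4 redo_depth=0
After op 7 (delete): buf='xy' undo_depth=5 redo_depth=0
After op 8 (undo): buf='xyhi' undo_depth=4 redo_depth=1

Answer: 4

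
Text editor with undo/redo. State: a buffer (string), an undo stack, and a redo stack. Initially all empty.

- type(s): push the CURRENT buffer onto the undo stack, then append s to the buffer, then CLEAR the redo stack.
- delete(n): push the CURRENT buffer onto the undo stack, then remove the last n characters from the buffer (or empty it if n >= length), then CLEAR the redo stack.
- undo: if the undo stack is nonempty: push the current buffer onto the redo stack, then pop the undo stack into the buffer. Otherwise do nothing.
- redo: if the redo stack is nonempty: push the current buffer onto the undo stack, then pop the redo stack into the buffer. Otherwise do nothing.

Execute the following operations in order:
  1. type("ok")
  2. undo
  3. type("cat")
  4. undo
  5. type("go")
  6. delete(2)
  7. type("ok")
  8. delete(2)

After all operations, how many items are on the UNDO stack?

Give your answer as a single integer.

After op 1 (type): buf='ok' undo_depth=1 redo_depth=0
After op 2 (undo): buf='(empty)' undo_depth=0 redo_depth=1
After op 3 (type): buf='cat' undo_depth=1 redo_depth=0
After op 4 (undo): buf='(empty)' undo_depth=0 redo_depth=1
After op 5 (type): buf='go' undo_depth=1 redo_depth=0
After op 6 (delete): buf='(empty)' undo_depth=2 redo_depth=0
After op 7 (type): buf='ok' undo_depth=3 redo_depth=0
After op 8 (delete): buf='(empty)' undo_depth=4 redo_depth=0

Answer: 4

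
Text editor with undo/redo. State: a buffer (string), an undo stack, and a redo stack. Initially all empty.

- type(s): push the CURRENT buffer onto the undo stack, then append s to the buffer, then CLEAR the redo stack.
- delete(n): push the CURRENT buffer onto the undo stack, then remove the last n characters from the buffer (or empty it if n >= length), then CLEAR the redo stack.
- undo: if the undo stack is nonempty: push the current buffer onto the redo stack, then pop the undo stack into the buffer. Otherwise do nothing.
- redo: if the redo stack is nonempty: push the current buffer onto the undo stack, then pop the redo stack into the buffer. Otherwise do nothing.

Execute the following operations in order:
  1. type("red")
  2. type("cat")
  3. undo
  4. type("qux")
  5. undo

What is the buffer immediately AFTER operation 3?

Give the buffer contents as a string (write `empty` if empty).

Answer: red

Derivation:
After op 1 (type): buf='red' undo_depth=1 redo_depth=0
After op 2 (type): buf='redcat' undo_depth=2 redo_depth=0
After op 3 (undo): buf='red' undo_depth=1 redo_depth=1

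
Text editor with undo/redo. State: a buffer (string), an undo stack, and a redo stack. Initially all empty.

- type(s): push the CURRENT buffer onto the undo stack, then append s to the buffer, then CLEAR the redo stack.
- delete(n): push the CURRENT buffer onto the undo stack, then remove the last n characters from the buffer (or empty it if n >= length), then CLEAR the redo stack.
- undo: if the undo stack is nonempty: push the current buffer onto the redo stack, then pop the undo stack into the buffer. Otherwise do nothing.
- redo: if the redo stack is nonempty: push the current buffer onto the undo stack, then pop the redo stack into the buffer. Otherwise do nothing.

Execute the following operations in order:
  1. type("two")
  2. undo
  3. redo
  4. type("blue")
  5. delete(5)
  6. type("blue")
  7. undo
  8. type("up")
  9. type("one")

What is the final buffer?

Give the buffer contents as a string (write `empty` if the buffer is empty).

After op 1 (type): buf='two' undo_depth=1 redo_depth=0
After op 2 (undo): buf='(empty)' undo_depth=0 redo_depth=1
After op 3 (redo): buf='two' undo_depth=1 redo_depth=0
After op 4 (type): buf='twoblue' undo_depth=2 redo_depth=0
After op 5 (delete): buf='tw' undo_depth=3 redo_depth=0
After op 6 (type): buf='twblue' undo_depth=4 redo_depth=0
After op 7 (undo): buf='tw' undo_depth=3 redo_depth=1
After op 8 (type): buf='twup' undo_depth=4 redo_depth=0
After op 9 (type): buf='twupone' undo_depth=5 redo_depth=0

Answer: twupone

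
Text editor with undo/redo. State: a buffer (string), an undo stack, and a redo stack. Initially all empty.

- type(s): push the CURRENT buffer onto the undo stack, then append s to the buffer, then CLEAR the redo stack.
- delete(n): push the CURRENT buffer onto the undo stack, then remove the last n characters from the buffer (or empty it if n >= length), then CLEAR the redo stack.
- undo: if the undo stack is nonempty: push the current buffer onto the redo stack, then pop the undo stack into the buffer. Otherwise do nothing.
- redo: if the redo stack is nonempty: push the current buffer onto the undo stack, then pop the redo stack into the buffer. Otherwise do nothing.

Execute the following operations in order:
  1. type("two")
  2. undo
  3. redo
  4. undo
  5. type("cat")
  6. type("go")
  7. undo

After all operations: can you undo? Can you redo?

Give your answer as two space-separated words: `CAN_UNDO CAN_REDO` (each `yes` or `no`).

Answer: yes yes

Derivation:
After op 1 (type): buf='two' undo_depth=1 redo_depth=0
After op 2 (undo): buf='(empty)' undo_depth=0 redo_depth=1
After op 3 (redo): buf='two' undo_depth=1 redo_depth=0
After op 4 (undo): buf='(empty)' undo_depth=0 redo_depth=1
After op 5 (type): buf='cat' undo_depth=1 redo_depth=0
After op 6 (type): buf='catgo' undo_depth=2 redo_depth=0
After op 7 (undo): buf='cat' undo_depth=1 redo_depth=1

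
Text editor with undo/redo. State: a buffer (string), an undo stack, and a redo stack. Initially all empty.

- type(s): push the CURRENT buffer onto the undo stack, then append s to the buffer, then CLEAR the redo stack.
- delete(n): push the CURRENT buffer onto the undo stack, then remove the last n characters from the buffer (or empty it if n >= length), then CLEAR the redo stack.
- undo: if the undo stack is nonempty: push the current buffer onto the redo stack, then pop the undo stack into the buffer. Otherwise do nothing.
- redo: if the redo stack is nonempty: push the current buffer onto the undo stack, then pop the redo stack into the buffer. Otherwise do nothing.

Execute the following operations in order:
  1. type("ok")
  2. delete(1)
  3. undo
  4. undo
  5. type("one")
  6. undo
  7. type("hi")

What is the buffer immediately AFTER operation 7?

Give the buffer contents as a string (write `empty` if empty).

Answer: hi

Derivation:
After op 1 (type): buf='ok' undo_depth=1 redo_depth=0
After op 2 (delete): buf='o' undo_depth=2 redo_depth=0
After op 3 (undo): buf='ok' undo_depth=1 redo_depth=1
After op 4 (undo): buf='(empty)' undo_depth=0 redo_depth=2
After op 5 (type): buf='one' undo_depth=1 redo_depth=0
After op 6 (undo): buf='(empty)' undo_depth=0 redo_depth=1
After op 7 (type): buf='hi' undo_depth=1 redo_depth=0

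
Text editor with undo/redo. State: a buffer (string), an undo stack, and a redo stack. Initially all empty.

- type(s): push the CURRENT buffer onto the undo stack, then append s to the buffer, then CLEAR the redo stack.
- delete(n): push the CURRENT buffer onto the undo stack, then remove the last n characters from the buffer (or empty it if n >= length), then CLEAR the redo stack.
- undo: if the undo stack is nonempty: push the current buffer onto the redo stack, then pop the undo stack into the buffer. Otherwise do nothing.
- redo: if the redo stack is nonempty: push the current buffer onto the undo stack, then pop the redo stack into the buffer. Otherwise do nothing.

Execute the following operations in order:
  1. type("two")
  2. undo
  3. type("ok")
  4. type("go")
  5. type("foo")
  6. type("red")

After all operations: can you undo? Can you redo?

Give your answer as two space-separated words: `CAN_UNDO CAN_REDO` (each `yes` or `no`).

After op 1 (type): buf='two' undo_depth=1 redo_depth=0
After op 2 (undo): buf='(empty)' undo_depth=0 redo_depth=1
After op 3 (type): buf='ok' undo_depth=1 redo_depth=0
After op 4 (type): buf='okgo' undo_depth=2 redo_depth=0
After op 5 (type): buf='okgofoo' undo_depth=3 redo_depth=0
After op 6 (type): buf='okgofoored' undo_depth=4 redo_depth=0

Answer: yes no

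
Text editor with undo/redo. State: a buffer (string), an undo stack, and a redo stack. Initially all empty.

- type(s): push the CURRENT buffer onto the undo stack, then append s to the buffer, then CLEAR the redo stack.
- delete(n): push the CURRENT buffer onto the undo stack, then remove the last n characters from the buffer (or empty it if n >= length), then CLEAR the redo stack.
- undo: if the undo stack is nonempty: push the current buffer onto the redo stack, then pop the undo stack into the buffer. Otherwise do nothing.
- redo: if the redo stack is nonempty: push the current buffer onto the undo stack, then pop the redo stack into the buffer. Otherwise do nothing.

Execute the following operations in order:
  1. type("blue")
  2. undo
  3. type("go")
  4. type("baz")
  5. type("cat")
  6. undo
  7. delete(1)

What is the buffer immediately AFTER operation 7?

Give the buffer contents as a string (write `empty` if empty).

Answer: goba

Derivation:
After op 1 (type): buf='blue' undo_depth=1 redo_depth=0
After op 2 (undo): buf='(empty)' undo_depth=0 redo_depth=1
After op 3 (type): buf='go' undo_depth=1 redo_depth=0
After op 4 (type): buf='gobaz' undo_depth=2 redo_depth=0
After op 5 (type): buf='gobazcat' undo_depth=3 redo_depth=0
After op 6 (undo): buf='gobaz' undo_depth=2 redo_depth=1
After op 7 (delete): buf='goba' undo_depth=3 redo_depth=0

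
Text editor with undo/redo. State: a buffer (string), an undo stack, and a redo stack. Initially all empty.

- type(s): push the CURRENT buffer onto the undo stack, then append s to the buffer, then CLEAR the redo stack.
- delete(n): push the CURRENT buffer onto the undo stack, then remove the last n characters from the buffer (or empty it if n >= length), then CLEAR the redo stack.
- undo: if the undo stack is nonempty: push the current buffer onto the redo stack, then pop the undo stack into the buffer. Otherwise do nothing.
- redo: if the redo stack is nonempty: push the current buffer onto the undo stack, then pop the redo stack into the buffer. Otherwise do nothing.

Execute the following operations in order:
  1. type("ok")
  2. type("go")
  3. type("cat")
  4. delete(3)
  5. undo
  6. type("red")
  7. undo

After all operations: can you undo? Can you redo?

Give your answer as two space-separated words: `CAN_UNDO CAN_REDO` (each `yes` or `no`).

After op 1 (type): buf='ok' undo_depth=1 redo_depth=0
After op 2 (type): buf='okgo' undo_depth=2 redo_depth=0
After op 3 (type): buf='okgocat' undo_depth=3 redo_depth=0
After op 4 (delete): buf='okgo' undo_depth=4 redo_depth=0
After op 5 (undo): buf='okgocat' undo_depth=3 redo_depth=1
After op 6 (type): buf='okgocatred' undo_depth=4 redo_depth=0
After op 7 (undo): buf='okgocat' undo_depth=3 redo_depth=1

Answer: yes yes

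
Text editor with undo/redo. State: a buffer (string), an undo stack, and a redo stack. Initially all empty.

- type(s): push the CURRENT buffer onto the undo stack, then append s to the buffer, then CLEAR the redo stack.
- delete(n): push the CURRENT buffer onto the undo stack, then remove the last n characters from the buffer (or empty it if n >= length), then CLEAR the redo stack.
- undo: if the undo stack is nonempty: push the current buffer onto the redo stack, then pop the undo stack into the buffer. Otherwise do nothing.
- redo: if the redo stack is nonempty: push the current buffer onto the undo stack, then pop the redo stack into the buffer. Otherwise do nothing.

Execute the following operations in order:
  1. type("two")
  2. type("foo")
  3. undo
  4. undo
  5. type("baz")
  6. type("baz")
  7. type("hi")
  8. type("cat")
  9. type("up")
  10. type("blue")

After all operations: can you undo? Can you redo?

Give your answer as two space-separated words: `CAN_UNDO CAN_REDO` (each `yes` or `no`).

Answer: yes no

Derivation:
After op 1 (type): buf='two' undo_depth=1 redo_depth=0
After op 2 (type): buf='twofoo' undo_depth=2 redo_depth=0
After op 3 (undo): buf='two' undo_depth=1 redo_depth=1
After op 4 (undo): buf='(empty)' undo_depth=0 redo_depth=2
After op 5 (type): buf='baz' undo_depth=1 redo_depth=0
After op 6 (type): buf='bazbaz' undo_depth=2 redo_depth=0
After op 7 (type): buf='bazbazhi' undo_depth=3 redo_depth=0
After op 8 (type): buf='bazbazhicat' undo_depth=4 redo_depth=0
After op 9 (type): buf='bazbazhicatup' undo_depth=5 redo_depth=0
After op 10 (type): buf='bazbazhicatupblue' undo_depth=6 redo_depth=0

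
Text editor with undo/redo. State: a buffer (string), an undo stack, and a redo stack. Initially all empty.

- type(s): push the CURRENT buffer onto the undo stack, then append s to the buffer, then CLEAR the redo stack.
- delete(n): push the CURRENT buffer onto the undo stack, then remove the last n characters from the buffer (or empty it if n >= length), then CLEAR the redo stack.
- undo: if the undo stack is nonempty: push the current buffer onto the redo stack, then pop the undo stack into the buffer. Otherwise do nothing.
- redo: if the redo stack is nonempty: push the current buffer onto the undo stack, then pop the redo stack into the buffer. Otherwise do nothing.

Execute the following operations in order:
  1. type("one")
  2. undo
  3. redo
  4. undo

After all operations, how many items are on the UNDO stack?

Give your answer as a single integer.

After op 1 (type): buf='one' undo_depth=1 redo_depth=0
After op 2 (undo): buf='(empty)' undo_depth=0 redo_depth=1
After op 3 (redo): buf='one' undo_depth=1 redo_depth=0
After op 4 (undo): buf='(empty)' undo_depth=0 redo_depth=1

Answer: 0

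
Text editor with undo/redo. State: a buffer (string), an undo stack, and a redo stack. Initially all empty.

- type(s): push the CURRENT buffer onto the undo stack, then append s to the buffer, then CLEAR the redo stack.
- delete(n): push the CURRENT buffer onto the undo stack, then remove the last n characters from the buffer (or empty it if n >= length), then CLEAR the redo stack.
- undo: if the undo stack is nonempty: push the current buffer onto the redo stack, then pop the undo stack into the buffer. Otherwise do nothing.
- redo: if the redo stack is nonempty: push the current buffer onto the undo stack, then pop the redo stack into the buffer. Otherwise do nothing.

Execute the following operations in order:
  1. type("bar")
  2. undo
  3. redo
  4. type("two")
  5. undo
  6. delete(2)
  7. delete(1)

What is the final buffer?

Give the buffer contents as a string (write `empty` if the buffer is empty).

After op 1 (type): buf='bar' undo_depth=1 redo_depth=0
After op 2 (undo): buf='(empty)' undo_depth=0 redo_depth=1
After op 3 (redo): buf='bar' undo_depth=1 redo_depth=0
After op 4 (type): buf='bartwo' undo_depth=2 redo_depth=0
After op 5 (undo): buf='bar' undo_depth=1 redo_depth=1
After op 6 (delete): buf='b' undo_depth=2 redo_depth=0
After op 7 (delete): buf='(empty)' undo_depth=3 redo_depth=0

Answer: empty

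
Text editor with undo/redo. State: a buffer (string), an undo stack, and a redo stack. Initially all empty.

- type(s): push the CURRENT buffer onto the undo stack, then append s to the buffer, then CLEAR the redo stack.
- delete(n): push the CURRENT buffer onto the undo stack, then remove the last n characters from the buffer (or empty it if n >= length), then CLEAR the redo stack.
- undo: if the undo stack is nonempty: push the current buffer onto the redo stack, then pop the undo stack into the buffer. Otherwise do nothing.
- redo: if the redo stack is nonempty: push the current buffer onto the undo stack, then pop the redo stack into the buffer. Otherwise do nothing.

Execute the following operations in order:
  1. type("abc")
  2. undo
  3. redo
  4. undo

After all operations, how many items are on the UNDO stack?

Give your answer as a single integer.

After op 1 (type): buf='abc' undo_depth=1 redo_depth=0
After op 2 (undo): buf='(empty)' undo_depth=0 redo_depth=1
After op 3 (redo): buf='abc' undo_depth=1 redo_depth=0
After op 4 (undo): buf='(empty)' undo_depth=0 redo_depth=1

Answer: 0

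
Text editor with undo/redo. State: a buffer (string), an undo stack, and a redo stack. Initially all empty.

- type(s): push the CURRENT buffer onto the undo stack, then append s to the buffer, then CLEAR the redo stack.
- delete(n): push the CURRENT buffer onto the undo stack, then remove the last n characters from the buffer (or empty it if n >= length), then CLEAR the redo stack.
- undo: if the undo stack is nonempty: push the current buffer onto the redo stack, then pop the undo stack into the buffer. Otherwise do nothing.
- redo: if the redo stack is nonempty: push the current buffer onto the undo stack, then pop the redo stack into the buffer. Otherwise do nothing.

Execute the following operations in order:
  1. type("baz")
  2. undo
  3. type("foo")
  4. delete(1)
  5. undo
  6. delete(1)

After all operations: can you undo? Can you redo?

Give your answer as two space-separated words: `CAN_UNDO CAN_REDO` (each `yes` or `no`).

After op 1 (type): buf='baz' undo_depth=1 redo_depth=0
After op 2 (undo): buf='(empty)' undo_depth=0 redo_depth=1
After op 3 (type): buf='foo' undo_depth=1 redo_depth=0
After op 4 (delete): buf='fo' undo_depth=2 redo_depth=0
After op 5 (undo): buf='foo' undo_depth=1 redo_depth=1
After op 6 (delete): buf='fo' undo_depth=2 redo_depth=0

Answer: yes no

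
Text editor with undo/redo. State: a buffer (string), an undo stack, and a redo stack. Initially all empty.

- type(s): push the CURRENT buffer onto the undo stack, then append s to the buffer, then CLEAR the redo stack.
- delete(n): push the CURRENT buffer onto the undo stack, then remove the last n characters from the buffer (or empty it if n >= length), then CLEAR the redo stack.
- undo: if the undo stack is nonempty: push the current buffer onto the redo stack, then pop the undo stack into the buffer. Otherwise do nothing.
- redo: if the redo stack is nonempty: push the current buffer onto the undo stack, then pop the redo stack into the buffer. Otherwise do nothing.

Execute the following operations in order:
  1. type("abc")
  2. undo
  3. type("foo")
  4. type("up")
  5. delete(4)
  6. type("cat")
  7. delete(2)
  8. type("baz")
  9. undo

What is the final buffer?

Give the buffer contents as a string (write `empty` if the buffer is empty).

After op 1 (type): buf='abc' undo_depth=1 redo_depth=0
After op 2 (undo): buf='(empty)' undo_depth=0 redo_depth=1
After op 3 (type): buf='foo' undo_depth=1 redo_depth=0
After op 4 (type): buf='fooup' undo_depth=2 redo_depth=0
After op 5 (delete): buf='f' undo_depth=3 redo_depth=0
After op 6 (type): buf='fcat' undo_depth=4 redo_depth=0
After op 7 (delete): buf='fc' undo_depth=5 redo_depth=0
After op 8 (type): buf='fcbaz' undo_depth=6 redo_depth=0
After op 9 (undo): buf='fc' undo_depth=5 redo_depth=1

Answer: fc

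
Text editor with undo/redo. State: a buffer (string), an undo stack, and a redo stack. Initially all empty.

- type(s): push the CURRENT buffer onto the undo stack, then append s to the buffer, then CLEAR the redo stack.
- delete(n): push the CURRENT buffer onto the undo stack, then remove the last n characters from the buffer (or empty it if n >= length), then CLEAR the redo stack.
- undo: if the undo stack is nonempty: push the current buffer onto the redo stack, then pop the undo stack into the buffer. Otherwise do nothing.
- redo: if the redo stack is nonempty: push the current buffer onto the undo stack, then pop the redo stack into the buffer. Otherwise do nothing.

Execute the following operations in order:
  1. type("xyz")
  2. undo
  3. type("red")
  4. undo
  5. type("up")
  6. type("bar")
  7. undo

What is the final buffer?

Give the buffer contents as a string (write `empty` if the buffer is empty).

After op 1 (type): buf='xyz' undo_depth=1 redo_depth=0
After op 2 (undo): buf='(empty)' undo_depth=0 redo_depth=1
After op 3 (type): buf='red' undo_depth=1 redo_depth=0
After op 4 (undo): buf='(empty)' undo_depth=0 redo_depth=1
After op 5 (type): buf='up' undo_depth=1 redo_depth=0
After op 6 (type): buf='upbar' undo_depth=2 redo_depth=0
After op 7 (undo): buf='up' undo_depth=1 redo_depth=1

Answer: up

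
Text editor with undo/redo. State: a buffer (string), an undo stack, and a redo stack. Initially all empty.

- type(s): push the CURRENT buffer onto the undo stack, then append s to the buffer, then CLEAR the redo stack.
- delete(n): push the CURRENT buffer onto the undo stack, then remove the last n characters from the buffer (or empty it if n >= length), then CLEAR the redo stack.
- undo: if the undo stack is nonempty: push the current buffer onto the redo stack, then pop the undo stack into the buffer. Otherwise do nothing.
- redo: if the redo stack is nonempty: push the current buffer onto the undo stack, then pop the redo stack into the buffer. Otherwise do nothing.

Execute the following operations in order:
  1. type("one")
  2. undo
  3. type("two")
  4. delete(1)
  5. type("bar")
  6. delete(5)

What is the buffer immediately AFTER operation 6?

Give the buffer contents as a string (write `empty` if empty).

After op 1 (type): buf='one' undo_depth=1 redo_depth=0
After op 2 (undo): buf='(empty)' undo_depth=0 redo_depth=1
After op 3 (type): buf='two' undo_depth=1 redo_depth=0
After op 4 (delete): buf='tw' undo_depth=2 redo_depth=0
After op 5 (type): buf='twbar' undo_depth=3 redo_depth=0
After op 6 (delete): buf='(empty)' undo_depth=4 redo_depth=0

Answer: empty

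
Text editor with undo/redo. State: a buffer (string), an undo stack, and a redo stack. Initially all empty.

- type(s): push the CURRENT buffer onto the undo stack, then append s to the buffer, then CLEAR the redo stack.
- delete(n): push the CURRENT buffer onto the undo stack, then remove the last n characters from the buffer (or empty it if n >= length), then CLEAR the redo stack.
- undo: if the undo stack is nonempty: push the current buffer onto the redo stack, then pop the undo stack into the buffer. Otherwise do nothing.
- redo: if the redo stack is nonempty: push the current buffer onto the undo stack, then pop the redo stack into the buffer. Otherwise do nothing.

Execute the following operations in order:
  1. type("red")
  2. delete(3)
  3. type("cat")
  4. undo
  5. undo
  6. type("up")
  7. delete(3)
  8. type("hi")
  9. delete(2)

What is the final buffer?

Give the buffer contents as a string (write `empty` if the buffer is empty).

After op 1 (type): buf='red' undo_depth=1 redo_depth=0
After op 2 (delete): buf='(empty)' undo_depth=2 redo_depth=0
After op 3 (type): buf='cat' undo_depth=3 redo_depth=0
After op 4 (undo): buf='(empty)' undo_depth=2 redo_depth=1
After op 5 (undo): buf='red' undo_depth=1 redo_depth=2
After op 6 (type): buf='redup' undo_depth=2 redo_depth=0
After op 7 (delete): buf='re' undo_depth=3 redo_depth=0
After op 8 (type): buf='rehi' undo_depth=4 redo_depth=0
After op 9 (delete): buf='re' undo_depth=5 redo_depth=0

Answer: re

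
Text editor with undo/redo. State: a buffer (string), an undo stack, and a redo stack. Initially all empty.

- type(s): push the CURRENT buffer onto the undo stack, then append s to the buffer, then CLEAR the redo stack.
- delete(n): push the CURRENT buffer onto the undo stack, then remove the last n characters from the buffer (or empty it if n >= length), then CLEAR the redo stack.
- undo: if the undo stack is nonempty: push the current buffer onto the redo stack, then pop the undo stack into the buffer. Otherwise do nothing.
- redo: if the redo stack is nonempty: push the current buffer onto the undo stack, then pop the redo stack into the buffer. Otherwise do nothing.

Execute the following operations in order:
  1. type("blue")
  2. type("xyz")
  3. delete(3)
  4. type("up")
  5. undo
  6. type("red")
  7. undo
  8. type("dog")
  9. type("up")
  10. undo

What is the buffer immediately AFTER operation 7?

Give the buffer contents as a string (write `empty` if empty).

After op 1 (type): buf='blue' undo_depth=1 redo_depth=0
After op 2 (type): buf='bluexyz' undo_depth=2 redo_depth=0
After op 3 (delete): buf='blue' undo_depth=3 redo_depth=0
After op 4 (type): buf='blueup' undo_depth=4 redo_depth=0
After op 5 (undo): buf='blue' undo_depth=3 redo_depth=1
After op 6 (type): buf='bluered' undo_depth=4 redo_depth=0
After op 7 (undo): buf='blue' undo_depth=3 redo_depth=1

Answer: blue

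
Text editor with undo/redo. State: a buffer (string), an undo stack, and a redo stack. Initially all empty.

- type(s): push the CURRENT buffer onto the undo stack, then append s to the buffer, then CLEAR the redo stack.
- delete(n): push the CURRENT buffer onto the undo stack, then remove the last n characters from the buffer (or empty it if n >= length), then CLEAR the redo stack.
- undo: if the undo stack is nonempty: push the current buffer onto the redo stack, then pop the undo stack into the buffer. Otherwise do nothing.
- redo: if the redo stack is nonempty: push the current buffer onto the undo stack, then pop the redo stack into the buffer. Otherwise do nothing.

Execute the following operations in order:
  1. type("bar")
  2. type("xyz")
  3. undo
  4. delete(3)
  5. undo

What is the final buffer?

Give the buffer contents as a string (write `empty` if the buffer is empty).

After op 1 (type): buf='bar' undo_depth=1 redo_depth=0
After op 2 (type): buf='barxyz' undo_depth=2 redo_depth=0
After op 3 (undo): buf='bar' undo_depth=1 redo_depth=1
After op 4 (delete): buf='(empty)' undo_depth=2 redo_depth=0
After op 5 (undo): buf='bar' undo_depth=1 redo_depth=1

Answer: bar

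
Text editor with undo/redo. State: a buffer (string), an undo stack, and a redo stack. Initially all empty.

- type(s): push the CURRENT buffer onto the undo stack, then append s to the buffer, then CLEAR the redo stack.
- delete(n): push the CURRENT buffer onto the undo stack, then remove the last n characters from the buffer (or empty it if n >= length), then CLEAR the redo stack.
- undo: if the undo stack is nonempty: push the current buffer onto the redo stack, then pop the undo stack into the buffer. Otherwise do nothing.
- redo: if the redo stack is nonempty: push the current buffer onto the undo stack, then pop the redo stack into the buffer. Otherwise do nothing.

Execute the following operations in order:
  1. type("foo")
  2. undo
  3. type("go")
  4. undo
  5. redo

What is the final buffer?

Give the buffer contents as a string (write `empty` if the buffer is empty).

After op 1 (type): buf='foo' undo_depth=1 redo_depth=0
After op 2 (undo): buf='(empty)' undo_depth=0 redo_depth=1
After op 3 (type): buf='go' undo_depth=1 redo_depth=0
After op 4 (undo): buf='(empty)' undo_depth=0 redo_depth=1
After op 5 (redo): buf='go' undo_depth=1 redo_depth=0

Answer: go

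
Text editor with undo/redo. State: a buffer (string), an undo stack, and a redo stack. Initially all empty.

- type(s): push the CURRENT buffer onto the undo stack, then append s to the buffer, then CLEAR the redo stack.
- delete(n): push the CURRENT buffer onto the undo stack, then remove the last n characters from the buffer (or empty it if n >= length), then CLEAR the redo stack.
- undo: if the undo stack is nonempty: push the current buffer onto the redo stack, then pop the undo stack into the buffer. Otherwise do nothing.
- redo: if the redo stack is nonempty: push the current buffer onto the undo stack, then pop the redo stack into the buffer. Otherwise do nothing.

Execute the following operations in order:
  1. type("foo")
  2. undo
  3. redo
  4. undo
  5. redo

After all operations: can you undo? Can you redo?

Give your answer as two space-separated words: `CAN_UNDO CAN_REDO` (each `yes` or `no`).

After op 1 (type): buf='foo' undo_depth=1 redo_depth=0
After op 2 (undo): buf='(empty)' undo_depth=0 redo_depth=1
After op 3 (redo): buf='foo' undo_depth=1 redo_depth=0
After op 4 (undo): buf='(empty)' undo_depth=0 redo_depth=1
After op 5 (redo): buf='foo' undo_depth=1 redo_depth=0

Answer: yes no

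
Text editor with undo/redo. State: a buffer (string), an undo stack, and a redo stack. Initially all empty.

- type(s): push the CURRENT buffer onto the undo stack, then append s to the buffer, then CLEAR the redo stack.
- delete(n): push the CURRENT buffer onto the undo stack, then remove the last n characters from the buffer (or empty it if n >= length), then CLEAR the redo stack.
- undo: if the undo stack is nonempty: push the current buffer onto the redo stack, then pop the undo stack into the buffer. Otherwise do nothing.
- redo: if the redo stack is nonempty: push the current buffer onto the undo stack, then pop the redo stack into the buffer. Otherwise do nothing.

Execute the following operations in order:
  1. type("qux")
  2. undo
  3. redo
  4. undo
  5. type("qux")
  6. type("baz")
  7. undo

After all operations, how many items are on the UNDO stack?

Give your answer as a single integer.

Answer: 1

Derivation:
After op 1 (type): buf='qux' undo_depth=1 redo_depth=0
After op 2 (undo): buf='(empty)' undo_depth=0 redo_depth=1
After op 3 (redo): buf='qux' undo_depth=1 redo_depth=0
After op 4 (undo): buf='(empty)' undo_depth=0 redo_depth=1
After op 5 (type): buf='qux' undo_depth=1 redo_depth=0
After op 6 (type): buf='quxbaz' undo_depth=2 redo_depth=0
After op 7 (undo): buf='qux' undo_depth=1 redo_depth=1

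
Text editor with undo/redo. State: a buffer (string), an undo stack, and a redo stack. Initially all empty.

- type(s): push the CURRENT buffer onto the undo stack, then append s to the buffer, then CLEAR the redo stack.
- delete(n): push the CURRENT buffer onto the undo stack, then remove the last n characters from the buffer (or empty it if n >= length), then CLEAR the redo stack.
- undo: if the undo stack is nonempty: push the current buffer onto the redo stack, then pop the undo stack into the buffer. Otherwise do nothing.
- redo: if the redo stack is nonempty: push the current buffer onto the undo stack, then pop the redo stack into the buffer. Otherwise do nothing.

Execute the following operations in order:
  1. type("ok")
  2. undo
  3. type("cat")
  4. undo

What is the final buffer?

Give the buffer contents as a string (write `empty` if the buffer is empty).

Answer: empty

Derivation:
After op 1 (type): buf='ok' undo_depth=1 redo_depth=0
After op 2 (undo): buf='(empty)' undo_depth=0 redo_depth=1
After op 3 (type): buf='cat' undo_depth=1 redo_depth=0
After op 4 (undo): buf='(empty)' undo_depth=0 redo_depth=1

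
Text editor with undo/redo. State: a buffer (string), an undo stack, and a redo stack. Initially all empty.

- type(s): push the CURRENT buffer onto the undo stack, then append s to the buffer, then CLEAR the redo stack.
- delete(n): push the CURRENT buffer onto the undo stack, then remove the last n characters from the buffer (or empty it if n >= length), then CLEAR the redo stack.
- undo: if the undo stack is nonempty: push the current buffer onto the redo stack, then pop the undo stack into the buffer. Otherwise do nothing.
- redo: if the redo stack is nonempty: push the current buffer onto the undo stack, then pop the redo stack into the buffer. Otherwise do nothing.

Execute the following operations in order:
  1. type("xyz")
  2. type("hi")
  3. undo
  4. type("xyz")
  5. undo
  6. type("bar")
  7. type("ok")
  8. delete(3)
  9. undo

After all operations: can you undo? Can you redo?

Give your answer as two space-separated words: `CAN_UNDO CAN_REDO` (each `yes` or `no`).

Answer: yes yes

Derivation:
After op 1 (type): buf='xyz' undo_depth=1 redo_depth=0
After op 2 (type): buf='xyzhi' undo_depth=2 redo_depth=0
After op 3 (undo): buf='xyz' undo_depth=1 redo_depth=1
After op 4 (type): buf='xyzxyz' undo_depth=2 redo_depth=0
After op 5 (undo): buf='xyz' undo_depth=1 redo_depth=1
After op 6 (type): buf='xyzbar' undo_depth=2 redo_depth=0
After op 7 (type): buf='xyzbarok' undo_depth=3 redo_depth=0
After op 8 (delete): buf='xyzba' undo_depth=4 redo_depth=0
After op 9 (undo): buf='xyzbarok' undo_depth=3 redo_depth=1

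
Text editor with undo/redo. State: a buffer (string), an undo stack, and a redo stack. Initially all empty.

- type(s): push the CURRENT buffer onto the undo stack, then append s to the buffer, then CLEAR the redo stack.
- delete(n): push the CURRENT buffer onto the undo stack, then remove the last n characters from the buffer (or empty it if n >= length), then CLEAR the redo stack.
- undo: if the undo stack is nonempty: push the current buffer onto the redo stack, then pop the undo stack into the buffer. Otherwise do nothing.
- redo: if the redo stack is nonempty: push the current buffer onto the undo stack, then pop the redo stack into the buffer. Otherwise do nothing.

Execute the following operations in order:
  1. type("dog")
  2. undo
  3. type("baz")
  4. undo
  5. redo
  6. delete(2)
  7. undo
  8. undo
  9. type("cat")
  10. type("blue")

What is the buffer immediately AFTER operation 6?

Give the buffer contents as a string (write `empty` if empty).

Answer: b

Derivation:
After op 1 (type): buf='dog' undo_depth=1 redo_depth=0
After op 2 (undo): buf='(empty)' undo_depth=0 redo_depth=1
After op 3 (type): buf='baz' undo_depth=1 redo_depth=0
After op 4 (undo): buf='(empty)' undo_depth=0 redo_depth=1
After op 5 (redo): buf='baz' undo_depth=1 redo_depth=0
After op 6 (delete): buf='b' undo_depth=2 redo_depth=0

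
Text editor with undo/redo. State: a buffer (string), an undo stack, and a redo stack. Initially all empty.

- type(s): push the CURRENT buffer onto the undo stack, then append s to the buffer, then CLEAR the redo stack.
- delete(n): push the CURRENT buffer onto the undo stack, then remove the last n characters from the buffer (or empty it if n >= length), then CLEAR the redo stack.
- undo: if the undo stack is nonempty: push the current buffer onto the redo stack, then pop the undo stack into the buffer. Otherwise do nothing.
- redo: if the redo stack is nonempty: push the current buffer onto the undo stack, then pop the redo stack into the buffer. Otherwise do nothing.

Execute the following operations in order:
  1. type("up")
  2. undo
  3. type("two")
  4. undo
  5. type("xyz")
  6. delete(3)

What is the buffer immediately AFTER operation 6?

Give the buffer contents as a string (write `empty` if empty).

Answer: empty

Derivation:
After op 1 (type): buf='up' undo_depth=1 redo_depth=0
After op 2 (undo): buf='(empty)' undo_depth=0 redo_depth=1
After op 3 (type): buf='two' undo_depth=1 redo_depth=0
After op 4 (undo): buf='(empty)' undo_depth=0 redo_depth=1
After op 5 (type): buf='xyz' undo_depth=1 redo_depth=0
After op 6 (delete): buf='(empty)' undo_depth=2 redo_depth=0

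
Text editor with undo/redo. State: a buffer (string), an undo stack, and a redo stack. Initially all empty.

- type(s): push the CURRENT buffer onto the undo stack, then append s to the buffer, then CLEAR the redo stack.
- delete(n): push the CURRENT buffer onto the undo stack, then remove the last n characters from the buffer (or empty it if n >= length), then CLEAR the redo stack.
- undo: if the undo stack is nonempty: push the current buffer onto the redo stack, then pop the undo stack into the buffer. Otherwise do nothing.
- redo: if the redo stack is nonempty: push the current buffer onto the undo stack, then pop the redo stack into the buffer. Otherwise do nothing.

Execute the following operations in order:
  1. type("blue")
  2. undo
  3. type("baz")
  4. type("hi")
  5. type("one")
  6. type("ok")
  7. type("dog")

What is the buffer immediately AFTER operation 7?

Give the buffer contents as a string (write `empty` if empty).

After op 1 (type): buf='blue' undo_depth=1 redo_depth=0
After op 2 (undo): buf='(empty)' undo_depth=0 redo_depth=1
After op 3 (type): buf='baz' undo_depth=1 redo_depth=0
After op 4 (type): buf='bazhi' undo_depth=2 redo_depth=0
After op 5 (type): buf='bazhione' undo_depth=3 redo_depth=0
After op 6 (type): buf='bazhioneok' undo_depth=4 redo_depth=0
After op 7 (type): buf='bazhioneokdog' undo_depth=5 redo_depth=0

Answer: bazhioneokdog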